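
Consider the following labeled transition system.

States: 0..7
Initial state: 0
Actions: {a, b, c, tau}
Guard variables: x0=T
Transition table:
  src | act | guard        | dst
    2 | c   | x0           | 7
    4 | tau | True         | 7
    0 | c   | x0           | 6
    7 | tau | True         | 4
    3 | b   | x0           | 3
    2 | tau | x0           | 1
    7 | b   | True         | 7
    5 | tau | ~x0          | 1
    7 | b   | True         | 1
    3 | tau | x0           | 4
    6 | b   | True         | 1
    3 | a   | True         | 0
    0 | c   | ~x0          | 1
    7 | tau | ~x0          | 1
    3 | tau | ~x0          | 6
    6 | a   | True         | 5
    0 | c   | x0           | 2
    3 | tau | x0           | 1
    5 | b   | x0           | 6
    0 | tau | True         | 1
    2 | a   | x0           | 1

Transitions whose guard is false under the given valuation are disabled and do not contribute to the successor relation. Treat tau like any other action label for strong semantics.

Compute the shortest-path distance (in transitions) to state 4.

Answer: 3

Trace:
BFS to 4:
  L0 = {0}
  L1 = {1,2,6}
  L2 = {5,7}
  L3 = {4}
4 enters at depth 3; path c·c·tau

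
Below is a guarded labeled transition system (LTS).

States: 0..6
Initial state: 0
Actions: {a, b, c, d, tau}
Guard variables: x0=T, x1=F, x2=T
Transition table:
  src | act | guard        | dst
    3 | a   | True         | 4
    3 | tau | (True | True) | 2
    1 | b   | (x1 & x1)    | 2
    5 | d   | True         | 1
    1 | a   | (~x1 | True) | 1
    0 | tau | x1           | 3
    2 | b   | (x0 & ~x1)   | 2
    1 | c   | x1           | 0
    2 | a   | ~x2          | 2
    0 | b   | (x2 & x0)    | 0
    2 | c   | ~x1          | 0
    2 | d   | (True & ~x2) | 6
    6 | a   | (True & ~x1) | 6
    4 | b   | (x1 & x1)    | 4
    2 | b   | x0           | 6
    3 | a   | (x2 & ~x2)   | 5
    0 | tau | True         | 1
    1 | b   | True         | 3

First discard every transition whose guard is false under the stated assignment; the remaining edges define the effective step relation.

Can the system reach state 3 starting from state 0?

Answer: REACHABLE

Working:
11 transition(s) survive guard evaluation.
depth 0: {0}
depth 1: {1}  total {0,1}
depth 2: {3}  total {0,1,3}
depth 3: {2,4}  total {0,1,2,3,4}
depth 4: {6}  total {0,1,2,3,4,6}
Reach set: {0,1,2,3,4,6}
trace reaching 3: tau·b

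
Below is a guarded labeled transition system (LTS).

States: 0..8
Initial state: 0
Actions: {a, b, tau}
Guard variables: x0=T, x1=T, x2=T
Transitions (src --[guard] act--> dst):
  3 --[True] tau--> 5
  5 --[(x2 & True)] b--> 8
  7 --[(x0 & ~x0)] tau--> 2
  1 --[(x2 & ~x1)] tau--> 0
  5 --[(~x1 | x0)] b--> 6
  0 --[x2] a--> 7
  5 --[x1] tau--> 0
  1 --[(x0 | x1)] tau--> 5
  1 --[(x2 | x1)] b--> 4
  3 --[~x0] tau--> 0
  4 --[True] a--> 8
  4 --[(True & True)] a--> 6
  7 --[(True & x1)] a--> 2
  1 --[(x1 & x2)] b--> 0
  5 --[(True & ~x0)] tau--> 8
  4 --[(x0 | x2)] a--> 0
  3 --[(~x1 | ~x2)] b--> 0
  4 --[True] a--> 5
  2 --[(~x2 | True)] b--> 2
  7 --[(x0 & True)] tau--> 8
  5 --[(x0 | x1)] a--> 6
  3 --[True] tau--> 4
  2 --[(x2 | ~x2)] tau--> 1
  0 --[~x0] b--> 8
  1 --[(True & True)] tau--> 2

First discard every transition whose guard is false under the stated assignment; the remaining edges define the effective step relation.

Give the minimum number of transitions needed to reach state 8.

Layered search for 8:
  Layer 0: {0}
  Layer 1: {7}
  Layer 2: {2,8}
first hit 8 at d=2 via a·tau

Answer: 2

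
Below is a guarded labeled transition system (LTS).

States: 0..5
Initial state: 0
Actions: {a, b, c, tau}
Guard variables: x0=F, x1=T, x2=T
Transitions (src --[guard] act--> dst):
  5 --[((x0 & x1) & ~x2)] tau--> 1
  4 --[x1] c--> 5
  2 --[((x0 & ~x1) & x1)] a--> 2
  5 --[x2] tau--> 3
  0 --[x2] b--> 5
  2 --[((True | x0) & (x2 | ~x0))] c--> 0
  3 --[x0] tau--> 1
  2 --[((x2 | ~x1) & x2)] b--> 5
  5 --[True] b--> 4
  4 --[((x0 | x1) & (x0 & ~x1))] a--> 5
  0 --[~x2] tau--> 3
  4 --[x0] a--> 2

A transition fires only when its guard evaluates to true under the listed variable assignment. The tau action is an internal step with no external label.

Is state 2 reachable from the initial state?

6 transition(s) survive guard evaluation.
L0 = {0}
L1 = {5}  total {0,5}
L2 = {3,4}  total {0,3,4,5}
Reach set: {0,3,4,5}

Answer: UNREACHABLE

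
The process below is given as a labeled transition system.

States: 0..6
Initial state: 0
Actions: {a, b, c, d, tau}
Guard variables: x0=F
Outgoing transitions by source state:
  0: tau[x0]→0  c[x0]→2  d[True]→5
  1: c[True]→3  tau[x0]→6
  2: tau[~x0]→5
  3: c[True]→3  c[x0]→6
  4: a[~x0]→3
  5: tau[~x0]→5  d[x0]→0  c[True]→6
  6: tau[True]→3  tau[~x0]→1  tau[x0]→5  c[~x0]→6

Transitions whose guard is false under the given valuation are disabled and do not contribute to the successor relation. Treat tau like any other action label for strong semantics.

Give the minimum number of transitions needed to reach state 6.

BFS to 6:
  L0 = {0}
  L1 = {5}
  L2 = {6}
6 enters at depth 2; path d·c

Answer: 2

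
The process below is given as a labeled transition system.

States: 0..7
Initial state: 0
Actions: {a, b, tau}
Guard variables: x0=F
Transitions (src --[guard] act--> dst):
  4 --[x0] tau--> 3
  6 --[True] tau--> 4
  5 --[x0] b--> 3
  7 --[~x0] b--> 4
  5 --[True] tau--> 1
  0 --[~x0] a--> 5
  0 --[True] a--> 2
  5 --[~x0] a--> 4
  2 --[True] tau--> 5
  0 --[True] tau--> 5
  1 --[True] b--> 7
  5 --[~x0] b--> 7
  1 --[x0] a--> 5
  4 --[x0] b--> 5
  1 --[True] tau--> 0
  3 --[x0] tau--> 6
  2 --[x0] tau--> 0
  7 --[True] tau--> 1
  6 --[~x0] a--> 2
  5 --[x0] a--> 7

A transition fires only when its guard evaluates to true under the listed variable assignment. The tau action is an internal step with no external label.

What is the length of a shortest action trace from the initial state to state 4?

Answer: 2

Trace:
BFS to 4:
  L0 = {0}
  L1 = {2,5}
  L2 = {1,4,7}
4 enters at depth 2; path a·a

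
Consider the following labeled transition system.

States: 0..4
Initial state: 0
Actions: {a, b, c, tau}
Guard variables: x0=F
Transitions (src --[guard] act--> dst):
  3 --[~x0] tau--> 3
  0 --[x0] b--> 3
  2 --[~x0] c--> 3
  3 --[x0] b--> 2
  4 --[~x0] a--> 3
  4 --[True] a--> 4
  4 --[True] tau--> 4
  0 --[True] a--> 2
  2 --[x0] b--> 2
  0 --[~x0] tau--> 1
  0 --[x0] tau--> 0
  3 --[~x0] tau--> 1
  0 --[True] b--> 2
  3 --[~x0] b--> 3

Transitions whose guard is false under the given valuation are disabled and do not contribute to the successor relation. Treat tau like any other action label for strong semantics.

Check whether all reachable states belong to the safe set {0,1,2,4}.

Answer: INVARIANT VIOLATED at state 3

Analysis:
Allowed set {0,1,2,4}
Reach set: {0,1,2,3}
  0: ok
  1: ok
  2: ok
  3: ✗ unsafe
reach 3 via a·c — violates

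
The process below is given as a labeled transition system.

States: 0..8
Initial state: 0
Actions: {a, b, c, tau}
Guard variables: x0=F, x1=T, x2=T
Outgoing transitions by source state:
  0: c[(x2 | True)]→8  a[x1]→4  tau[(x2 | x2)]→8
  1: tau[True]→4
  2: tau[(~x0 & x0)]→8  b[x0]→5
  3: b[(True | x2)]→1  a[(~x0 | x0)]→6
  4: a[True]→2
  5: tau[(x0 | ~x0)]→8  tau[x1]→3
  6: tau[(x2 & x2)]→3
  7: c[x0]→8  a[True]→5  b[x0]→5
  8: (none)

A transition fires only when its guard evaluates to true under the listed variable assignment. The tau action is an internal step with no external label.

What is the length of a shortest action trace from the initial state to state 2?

Answer: 2

Working:
Breadth-first toward 2:
  Layer 0: {0}
  Layer 1: {4,8}
  Layer 2: {2}
first hit 2 at d=2 via a·a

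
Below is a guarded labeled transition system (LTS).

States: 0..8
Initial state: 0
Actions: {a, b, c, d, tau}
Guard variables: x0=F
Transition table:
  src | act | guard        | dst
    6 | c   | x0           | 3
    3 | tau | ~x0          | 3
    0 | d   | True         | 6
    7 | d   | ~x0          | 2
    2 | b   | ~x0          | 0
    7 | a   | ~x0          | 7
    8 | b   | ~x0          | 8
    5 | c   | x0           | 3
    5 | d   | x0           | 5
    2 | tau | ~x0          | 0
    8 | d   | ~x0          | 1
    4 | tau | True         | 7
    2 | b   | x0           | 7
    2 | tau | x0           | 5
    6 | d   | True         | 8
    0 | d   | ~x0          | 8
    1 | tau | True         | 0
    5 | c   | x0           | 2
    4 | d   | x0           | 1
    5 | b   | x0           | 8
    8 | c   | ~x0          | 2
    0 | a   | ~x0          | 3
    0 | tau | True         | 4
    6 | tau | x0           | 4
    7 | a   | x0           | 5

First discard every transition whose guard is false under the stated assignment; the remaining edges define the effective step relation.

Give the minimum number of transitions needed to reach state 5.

Layered search for 5:
  L0 = {0}
  L1 = {3,4,6,8}
  L2 = {1,2,7}
5 never appears.

Answer: UNREACHABLE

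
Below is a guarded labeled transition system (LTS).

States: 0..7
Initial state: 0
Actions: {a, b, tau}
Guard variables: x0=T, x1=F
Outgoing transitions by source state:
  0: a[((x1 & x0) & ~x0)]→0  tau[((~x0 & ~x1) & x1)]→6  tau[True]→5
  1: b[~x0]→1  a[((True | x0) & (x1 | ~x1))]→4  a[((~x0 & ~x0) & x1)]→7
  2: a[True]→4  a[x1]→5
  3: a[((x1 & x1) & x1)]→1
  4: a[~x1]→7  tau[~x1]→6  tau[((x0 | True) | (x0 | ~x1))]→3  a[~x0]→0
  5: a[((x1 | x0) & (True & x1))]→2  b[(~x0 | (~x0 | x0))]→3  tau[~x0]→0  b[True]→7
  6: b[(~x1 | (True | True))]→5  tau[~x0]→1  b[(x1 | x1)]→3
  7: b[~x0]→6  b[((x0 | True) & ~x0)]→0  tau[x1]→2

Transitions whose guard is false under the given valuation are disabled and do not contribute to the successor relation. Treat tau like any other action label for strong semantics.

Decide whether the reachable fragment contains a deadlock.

Reach set: {0,3,5,7}
  0: tau→5  [1 out]
  3: ∅  [no exit]
  5: b→3  b→7  [2 out]
  7: ∅  [no exit]
Path to 3: tau·b

Answer: DEADLOCK at state 3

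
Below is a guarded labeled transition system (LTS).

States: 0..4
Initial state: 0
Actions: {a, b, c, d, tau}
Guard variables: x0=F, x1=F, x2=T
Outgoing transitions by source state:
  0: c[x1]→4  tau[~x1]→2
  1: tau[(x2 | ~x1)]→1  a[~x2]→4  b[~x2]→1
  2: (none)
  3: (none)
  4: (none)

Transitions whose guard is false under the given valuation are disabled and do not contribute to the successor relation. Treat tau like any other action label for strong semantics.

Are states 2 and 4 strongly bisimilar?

Refine partition for ~:
  round 0: {{0,1,2,3,4}}
  round 1: {{0,1},{2,3,4}}
  round 2: {{0},{1},{2,3,4}}
stable after 3 split(s): 3 block(s)
class of 2: {2,3,4}; class of 4: {2,3,4}

Answer: BISIMILAR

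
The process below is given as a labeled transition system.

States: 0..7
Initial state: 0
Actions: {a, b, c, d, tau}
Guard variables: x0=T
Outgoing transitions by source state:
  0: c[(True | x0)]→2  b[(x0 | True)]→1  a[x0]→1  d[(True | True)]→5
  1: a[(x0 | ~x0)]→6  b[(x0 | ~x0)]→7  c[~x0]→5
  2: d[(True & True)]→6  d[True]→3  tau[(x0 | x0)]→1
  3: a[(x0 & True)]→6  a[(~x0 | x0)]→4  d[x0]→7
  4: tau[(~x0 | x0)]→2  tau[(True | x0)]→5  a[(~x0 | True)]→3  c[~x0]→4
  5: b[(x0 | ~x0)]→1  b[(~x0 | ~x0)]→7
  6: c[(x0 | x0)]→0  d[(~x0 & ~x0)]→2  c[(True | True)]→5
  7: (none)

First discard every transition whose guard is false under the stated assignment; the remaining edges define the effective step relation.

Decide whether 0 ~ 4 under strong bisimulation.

Answer: NOT BISIMILAR

Trace:
Refine partition for ~:
  round 0: {{0,1,2,3,4,5,6,7}}
  round 1: {{0},{1},{2},{3},{4},{5},{6},{7}}
8 equivalence class(es) (converged in 2)
[0]={0}  [4]={4}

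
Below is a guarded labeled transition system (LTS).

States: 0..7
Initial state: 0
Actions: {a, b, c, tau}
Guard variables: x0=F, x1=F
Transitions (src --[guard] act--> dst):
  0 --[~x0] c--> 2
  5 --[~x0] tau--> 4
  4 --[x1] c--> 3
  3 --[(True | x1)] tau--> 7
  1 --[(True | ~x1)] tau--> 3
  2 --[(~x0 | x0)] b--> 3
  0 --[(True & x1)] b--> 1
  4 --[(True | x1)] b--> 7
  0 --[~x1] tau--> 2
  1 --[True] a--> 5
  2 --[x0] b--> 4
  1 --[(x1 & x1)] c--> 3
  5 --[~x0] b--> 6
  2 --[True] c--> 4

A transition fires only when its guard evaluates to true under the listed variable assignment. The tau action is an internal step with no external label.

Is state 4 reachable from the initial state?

Answer: REACHABLE

Analysis:
10 transition(s) survive guard evaluation.
Layer 0: {0}
Layer 1: {2}  cumulative {0,2}
Layer 2: {3,4}  cumulative {0,2,3,4}
Layer 3: {7}  cumulative {0,2,3,4,7}
R = {0,2,3,4,7}
witness 4: c·c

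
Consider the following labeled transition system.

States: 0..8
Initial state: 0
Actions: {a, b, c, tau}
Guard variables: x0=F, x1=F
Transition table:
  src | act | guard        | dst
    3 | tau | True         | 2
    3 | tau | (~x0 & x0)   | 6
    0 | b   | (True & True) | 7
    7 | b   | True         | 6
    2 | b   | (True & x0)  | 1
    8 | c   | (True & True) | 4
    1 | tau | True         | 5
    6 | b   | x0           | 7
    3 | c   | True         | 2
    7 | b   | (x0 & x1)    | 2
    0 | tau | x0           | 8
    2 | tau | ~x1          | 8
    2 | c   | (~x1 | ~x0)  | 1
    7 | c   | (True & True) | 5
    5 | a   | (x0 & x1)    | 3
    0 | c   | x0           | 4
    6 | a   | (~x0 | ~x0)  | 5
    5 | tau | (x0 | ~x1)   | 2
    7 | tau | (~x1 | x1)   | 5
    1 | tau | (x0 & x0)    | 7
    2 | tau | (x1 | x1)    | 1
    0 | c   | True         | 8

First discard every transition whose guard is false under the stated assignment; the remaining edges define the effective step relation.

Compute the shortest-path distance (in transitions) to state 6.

Answer: 2

Working:
Breadth-first toward 6:
  L0 = {0}
  L1 = {7,8}
  L2 = {4,5,6}
first hit 6 at d=2 via b·b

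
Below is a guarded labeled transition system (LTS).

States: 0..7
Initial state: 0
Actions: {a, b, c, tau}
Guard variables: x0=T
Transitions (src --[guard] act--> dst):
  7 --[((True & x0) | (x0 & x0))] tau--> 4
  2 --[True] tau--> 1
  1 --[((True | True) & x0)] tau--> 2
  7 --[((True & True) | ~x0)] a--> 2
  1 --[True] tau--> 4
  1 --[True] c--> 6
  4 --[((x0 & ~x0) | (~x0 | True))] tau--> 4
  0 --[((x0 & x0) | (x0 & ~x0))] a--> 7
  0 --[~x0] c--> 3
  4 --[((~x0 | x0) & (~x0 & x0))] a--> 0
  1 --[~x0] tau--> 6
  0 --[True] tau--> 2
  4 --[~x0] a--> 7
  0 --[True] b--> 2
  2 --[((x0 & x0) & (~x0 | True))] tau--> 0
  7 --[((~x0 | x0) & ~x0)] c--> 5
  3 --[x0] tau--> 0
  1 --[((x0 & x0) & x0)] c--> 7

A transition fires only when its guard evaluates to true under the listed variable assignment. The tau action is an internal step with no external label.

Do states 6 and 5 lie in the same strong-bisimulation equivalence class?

Bisimulation quotient by refinement:
  round 0: {{0,1,2,3,4,5,6,7}}
  round 1: {{0},{1},{2,3,4},{5,6},{7}}
  round 2: {{0},{1},{2},{3},{4},{5,6},{7}}
Fixed point at round 3; 7 class(es).
6∈{5,6}, 5∈{5,6}

Answer: BISIMILAR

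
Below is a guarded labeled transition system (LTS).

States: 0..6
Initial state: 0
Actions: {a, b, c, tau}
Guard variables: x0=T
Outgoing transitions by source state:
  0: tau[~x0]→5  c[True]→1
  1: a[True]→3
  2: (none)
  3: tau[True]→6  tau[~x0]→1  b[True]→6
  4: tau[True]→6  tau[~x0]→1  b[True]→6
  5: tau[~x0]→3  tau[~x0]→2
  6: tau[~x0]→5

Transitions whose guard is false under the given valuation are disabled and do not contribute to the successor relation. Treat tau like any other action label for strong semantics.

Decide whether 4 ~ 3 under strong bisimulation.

Answer: BISIMILAR

Trace:
Bisimulation quotient by refinement:
  round 0: {{0,1,2,3,4,5,6}}
  round 1: {{0},{1},{2,5,6},{3,4}}
Fixed point at round 2; 4 class(es).
[4]={3,4}  [3]={3,4}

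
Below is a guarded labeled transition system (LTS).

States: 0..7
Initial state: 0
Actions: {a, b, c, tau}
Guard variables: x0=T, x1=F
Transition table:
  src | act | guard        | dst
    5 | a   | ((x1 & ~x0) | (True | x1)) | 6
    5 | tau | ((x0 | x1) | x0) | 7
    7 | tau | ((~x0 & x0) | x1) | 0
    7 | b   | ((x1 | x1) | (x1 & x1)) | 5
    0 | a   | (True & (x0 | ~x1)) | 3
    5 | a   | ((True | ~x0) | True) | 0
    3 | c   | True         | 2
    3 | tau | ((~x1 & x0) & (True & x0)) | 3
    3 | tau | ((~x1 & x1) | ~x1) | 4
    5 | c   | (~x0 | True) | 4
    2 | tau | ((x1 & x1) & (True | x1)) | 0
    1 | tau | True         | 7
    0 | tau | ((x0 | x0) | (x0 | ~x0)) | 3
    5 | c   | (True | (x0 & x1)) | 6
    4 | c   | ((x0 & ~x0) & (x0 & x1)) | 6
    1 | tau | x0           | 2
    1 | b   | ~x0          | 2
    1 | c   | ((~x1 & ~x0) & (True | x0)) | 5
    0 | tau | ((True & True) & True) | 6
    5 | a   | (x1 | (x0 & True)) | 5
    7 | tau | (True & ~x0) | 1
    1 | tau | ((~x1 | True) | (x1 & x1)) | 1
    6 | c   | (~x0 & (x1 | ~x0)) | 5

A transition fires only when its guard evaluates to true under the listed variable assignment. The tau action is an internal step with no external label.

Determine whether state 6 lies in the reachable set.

Guard filter leaves 15 enabled edge(s).
depth 0: {0}
depth 1: {3,6}  cumulative {0,3,6}
depth 2: {2,4}  cumulative {0,2,3,4,6}
Reach set: {0,2,3,4,6}
Path to 6: tau

Answer: REACHABLE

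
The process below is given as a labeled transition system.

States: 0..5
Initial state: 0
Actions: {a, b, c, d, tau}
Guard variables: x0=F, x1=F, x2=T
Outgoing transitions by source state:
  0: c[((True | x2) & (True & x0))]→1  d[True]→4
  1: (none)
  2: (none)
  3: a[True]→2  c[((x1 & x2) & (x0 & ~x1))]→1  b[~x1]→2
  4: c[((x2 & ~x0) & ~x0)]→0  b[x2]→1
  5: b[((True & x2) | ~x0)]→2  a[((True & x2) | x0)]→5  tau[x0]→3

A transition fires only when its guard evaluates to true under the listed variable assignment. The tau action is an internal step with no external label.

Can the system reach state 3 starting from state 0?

Answer: UNREACHABLE

Trace:
Guard filter leaves 7 enabled edge(s).
depth 0: {0}
depth 1: {4}  now seen {0,4}
depth 2: {1}  now seen {0,1,4}
Reach set: {0,1,4}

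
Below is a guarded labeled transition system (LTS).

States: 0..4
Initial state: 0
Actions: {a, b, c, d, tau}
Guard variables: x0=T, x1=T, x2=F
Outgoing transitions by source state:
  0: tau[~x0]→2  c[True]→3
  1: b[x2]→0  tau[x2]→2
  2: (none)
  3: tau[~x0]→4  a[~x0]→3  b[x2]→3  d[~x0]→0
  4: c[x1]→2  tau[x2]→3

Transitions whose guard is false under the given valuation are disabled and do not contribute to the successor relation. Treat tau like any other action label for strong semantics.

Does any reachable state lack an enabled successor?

Answer: DEADLOCK at state 3

Analysis:
R = {0,3}
  0: c→3  [deg 1]
  3: ∅  [STUCK]
trace reaching 3: c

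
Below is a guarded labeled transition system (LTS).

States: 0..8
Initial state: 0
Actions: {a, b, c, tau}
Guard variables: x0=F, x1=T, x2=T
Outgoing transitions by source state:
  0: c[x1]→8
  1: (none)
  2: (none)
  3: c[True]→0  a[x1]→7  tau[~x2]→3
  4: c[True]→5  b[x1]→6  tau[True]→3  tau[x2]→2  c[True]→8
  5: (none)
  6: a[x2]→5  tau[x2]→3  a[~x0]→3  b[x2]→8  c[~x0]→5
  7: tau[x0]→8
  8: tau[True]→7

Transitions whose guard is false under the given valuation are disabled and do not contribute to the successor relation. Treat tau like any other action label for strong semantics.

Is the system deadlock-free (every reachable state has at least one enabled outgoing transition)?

Answer: DEADLOCK at state 7

Trace:
Reachable = {0,7,8}
  0: c→8  [1 out]
  7: ∅  [STUCK]
  8: tau→7  [1 out]
Path to 7: c·tau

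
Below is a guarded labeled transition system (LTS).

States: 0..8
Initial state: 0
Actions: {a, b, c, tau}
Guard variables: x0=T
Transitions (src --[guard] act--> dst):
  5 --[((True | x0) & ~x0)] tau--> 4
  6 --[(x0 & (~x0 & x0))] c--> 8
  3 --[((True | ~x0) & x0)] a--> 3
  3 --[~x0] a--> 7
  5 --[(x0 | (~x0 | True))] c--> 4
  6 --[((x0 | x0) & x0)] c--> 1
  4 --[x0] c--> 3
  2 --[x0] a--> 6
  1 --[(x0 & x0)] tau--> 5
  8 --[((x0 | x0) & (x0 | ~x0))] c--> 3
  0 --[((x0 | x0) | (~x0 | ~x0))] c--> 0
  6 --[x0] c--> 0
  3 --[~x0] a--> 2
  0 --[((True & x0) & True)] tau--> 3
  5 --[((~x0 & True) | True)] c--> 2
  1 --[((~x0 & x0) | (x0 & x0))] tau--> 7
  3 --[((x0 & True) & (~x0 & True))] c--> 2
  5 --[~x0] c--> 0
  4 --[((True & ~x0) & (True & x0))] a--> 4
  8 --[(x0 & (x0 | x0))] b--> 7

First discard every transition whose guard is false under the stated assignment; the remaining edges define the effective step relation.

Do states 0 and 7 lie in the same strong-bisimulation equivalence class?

Compute ~ classes (split until stable):
  π0 = {{0,1,2,3,4,5,6,7,8}}
  π1 = {{0},{1},{2,3},{4,5,6},{7},{8}}
  π2 = {{0},{1},{2},{3},{4},{5},{6},{7},{8}}
Fixed point at round 3; 9 class(es).
class of 0: {0}; class of 7: {7}

Answer: NOT BISIMILAR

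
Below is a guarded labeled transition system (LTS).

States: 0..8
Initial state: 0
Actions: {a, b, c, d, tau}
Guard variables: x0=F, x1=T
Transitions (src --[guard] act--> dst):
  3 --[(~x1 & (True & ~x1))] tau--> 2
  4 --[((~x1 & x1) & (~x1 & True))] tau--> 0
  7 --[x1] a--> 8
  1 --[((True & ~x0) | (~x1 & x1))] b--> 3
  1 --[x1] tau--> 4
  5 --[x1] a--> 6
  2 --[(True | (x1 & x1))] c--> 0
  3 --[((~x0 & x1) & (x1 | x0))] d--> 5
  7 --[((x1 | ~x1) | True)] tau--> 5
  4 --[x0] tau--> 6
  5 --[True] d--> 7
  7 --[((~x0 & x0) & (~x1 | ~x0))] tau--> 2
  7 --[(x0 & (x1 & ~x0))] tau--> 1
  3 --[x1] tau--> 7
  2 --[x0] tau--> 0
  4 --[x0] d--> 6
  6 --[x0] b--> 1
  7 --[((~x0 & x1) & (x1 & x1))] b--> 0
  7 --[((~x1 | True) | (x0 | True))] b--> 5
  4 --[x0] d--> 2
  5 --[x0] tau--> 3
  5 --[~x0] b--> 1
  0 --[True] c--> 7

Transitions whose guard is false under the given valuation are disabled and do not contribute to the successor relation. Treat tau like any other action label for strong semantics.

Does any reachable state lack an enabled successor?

Answer: DEADLOCK at state 4

Working:
Reach set: {0,1,3,4,5,6,7,8}
  0: c→7  [1 out]
  1: b→3  tau→4  [2 out]
  3: d→5  tau→7  [2 out]
  4: ∅  [no exit]
  5: a→6  b→1  d→7  [3 out]
  6: ∅  [no exit]
  7: a→8  b→0  b→5  tau→5  [4 out]
  8: ∅  [no exit]
trace reaching 4: c·tau·b·tau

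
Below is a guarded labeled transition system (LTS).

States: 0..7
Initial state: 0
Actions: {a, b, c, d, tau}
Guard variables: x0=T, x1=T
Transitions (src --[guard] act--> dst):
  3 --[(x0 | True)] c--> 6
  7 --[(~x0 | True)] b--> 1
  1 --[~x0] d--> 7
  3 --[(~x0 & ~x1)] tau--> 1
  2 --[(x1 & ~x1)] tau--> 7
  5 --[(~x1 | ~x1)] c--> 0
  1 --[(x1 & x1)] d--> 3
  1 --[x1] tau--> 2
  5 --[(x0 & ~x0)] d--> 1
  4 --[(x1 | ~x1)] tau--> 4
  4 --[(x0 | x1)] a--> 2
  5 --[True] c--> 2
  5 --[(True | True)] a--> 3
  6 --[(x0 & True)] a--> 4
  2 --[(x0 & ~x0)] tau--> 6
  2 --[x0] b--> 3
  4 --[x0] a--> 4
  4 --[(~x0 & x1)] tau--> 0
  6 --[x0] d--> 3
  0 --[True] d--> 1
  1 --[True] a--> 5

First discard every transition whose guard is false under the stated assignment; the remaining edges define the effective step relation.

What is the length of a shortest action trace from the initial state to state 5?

Answer: 2

Working:
BFS to 5:
  Layer 0: {0}
  Layer 1: {1}
  Layer 2: {2,3,5}
first hit 5 at d=2 via d·a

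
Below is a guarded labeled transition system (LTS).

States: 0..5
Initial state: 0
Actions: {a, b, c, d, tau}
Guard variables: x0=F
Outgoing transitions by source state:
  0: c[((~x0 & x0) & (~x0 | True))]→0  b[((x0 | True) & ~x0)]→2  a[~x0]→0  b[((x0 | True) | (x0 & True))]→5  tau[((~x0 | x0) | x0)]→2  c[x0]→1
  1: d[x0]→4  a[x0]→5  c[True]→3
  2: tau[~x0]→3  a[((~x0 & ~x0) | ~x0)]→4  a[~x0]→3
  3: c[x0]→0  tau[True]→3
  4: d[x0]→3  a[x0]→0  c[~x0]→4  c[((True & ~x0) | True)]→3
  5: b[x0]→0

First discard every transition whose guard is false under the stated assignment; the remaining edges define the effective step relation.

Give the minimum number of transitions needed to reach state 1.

Answer: UNREACHABLE

Trace:
Breadth-first toward 1:
  L0 = {0}
  L1 = {2,5}
  L2 = {3,4}
1 never appears.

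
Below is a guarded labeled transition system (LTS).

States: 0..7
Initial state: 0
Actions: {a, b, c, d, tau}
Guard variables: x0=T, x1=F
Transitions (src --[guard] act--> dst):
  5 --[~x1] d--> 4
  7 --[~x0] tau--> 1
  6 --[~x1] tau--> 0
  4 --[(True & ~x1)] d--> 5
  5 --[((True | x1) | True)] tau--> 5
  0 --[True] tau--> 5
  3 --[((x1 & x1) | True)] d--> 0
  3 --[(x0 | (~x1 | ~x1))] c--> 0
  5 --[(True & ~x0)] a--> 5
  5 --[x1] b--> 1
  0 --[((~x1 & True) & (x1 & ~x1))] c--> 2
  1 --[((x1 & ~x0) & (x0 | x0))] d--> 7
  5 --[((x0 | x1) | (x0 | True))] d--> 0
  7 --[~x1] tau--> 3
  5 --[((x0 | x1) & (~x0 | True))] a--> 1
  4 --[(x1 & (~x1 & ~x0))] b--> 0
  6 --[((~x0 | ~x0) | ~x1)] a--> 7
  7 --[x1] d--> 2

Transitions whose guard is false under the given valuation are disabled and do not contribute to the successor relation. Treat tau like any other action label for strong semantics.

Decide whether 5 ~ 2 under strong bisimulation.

Compute ~ classes (split until stable):
  P[0] = {{0,1,2,3,4,5,6,7}}
  P[1] = {{0,7},{1,2},{3},{4},{5},{6}}
  P[2] = {{0},{1,2},{3},{4},{5},{6},{7}}
stable after 3 split(s): 7 block(s)
5∈{5}, 2∈{1,2}

Answer: NOT BISIMILAR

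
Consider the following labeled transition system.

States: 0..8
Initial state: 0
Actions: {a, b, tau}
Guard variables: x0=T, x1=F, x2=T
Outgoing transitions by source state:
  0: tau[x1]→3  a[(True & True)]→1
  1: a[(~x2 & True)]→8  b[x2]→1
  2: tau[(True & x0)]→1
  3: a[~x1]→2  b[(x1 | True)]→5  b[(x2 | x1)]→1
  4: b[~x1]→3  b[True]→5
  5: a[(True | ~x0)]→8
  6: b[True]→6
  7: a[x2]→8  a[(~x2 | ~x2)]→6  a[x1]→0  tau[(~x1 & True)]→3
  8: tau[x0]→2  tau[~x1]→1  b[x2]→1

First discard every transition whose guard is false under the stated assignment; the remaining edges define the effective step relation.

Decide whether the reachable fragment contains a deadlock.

Answer: DEADLOCK-FREE

Working:
Reach set: {0,1}
  0: a→1  [1 out]
  1: b→1  [1 out]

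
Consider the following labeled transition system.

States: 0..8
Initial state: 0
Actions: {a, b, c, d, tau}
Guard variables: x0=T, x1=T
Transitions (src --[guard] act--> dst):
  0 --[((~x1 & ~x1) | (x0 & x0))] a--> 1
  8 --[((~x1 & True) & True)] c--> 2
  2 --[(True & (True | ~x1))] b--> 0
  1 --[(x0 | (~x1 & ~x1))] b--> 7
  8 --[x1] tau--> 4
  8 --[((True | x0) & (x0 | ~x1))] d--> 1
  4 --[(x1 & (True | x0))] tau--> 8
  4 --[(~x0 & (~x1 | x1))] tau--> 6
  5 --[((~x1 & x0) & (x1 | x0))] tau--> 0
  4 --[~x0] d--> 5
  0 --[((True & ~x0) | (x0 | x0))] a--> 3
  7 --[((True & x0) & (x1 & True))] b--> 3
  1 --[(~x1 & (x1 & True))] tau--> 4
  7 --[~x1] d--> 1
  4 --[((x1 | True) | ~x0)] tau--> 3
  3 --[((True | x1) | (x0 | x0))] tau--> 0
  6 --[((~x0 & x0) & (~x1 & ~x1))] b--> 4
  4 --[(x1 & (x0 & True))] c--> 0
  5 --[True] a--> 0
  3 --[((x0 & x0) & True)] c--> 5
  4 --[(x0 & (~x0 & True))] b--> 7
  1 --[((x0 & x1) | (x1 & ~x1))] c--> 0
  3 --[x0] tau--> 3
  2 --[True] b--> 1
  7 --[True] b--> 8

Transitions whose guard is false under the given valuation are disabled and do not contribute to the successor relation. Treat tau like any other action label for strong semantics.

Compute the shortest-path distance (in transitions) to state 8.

Answer: 3

Analysis:
BFS to 8:
  Layer 0: {0}
  Layer 1: {1,3}
  Layer 2: {5,7}
  Layer 3: {8}
depth(8)=3, e.g. a·b·b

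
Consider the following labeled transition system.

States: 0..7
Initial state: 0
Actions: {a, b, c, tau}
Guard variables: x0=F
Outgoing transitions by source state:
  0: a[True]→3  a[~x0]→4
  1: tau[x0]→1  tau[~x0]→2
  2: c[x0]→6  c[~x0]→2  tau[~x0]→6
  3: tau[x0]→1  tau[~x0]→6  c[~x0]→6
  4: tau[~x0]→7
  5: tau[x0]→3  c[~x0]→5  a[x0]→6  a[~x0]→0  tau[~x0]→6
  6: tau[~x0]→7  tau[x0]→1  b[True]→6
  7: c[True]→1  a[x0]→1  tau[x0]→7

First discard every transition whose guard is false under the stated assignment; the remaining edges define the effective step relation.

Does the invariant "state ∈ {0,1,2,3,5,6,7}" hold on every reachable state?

Safe = {0,1,2,3,5,6,7}
Reach set: {0,1,2,3,4,6,7}
  0: ok
  1: ok
  2: ok
  3: ok
  4: VIOLATES
  6: ok
  7: ok
reach 4 via a — violates

Answer: INVARIANT VIOLATED at state 4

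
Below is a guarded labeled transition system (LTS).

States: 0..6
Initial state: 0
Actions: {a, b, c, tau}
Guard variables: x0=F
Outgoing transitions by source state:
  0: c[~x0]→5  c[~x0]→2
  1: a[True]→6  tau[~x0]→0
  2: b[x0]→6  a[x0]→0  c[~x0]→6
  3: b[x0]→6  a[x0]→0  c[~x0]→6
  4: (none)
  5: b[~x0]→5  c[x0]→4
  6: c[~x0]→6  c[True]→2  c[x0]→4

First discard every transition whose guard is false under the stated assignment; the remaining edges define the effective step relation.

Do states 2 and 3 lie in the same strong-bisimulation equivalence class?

Bisimulation quotient by refinement:
  round 0: {{0,1,2,3,4,5,6}}
  round 1: {{0,2,3,6},{1},{4},{5}}
  round 2: {{0},{1},{2,3,6},{4},{5}}
Fixed point at round 3; 5 class(es).
[2]={2,3,6}  [3]={2,3,6}

Answer: BISIMILAR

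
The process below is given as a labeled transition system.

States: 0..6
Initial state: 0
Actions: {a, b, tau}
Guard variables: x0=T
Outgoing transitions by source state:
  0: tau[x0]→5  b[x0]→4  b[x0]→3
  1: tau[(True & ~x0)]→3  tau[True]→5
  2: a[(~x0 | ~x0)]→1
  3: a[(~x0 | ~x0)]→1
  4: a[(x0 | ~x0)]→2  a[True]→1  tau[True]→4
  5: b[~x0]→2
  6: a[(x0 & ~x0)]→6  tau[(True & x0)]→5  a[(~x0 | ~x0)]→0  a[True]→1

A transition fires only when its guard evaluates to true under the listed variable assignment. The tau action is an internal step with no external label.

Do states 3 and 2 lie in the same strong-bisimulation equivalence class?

Refine partition for ~:
  round 0: {{0,1,2,3,4,5,6}}
  round 1: {{0},{1},{2,3,5},{4,6}}
  round 2: {{0},{1},{2,3,5},{4},{6}}
Fixed point at round 3; 5 class(es).
class of 3: {2,3,5}; class of 2: {2,3,5}

Answer: BISIMILAR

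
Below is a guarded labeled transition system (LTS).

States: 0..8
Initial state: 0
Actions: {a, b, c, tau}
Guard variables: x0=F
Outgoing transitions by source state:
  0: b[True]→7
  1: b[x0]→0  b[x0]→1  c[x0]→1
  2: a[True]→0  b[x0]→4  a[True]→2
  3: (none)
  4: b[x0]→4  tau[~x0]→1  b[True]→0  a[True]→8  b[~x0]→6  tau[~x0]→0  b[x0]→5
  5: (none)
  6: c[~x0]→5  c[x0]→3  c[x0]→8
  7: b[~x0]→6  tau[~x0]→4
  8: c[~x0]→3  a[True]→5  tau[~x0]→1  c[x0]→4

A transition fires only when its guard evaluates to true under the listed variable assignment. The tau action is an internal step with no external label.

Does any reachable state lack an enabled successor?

Reach set: {0,1,3,4,5,6,7,8}
  0: b→7  [1 out]
  1: ∅  [no exit]
  3: ∅  [no exit]
  4: a→8  b→0  b→6  tau→0  tau→1  [5 out]
  5: ∅  [no exit]
  6: c→5  [1 out]
  7: b→6  tau→4  [2 out]
  8: a→5  c→3  tau→1  [3 out]
witness 1: b·tau·tau

Answer: DEADLOCK at state 1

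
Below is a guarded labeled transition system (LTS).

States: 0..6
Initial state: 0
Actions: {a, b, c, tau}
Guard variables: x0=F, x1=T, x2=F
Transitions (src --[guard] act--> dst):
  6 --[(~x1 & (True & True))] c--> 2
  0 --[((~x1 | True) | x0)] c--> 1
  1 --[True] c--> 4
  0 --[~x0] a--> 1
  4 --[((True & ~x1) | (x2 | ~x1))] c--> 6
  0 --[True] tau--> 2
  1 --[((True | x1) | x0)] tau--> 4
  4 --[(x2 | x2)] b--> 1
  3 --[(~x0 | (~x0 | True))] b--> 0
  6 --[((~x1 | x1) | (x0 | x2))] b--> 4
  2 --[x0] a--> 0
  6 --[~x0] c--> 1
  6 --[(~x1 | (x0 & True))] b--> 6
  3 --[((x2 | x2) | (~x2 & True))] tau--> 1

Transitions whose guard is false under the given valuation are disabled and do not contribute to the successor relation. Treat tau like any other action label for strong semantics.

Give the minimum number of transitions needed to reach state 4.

Breadth-first toward 4:
  depth 0: {0}
  depth 1: {1,2}
  depth 2: {4}
first hit 4 at d=2 via a·c

Answer: 2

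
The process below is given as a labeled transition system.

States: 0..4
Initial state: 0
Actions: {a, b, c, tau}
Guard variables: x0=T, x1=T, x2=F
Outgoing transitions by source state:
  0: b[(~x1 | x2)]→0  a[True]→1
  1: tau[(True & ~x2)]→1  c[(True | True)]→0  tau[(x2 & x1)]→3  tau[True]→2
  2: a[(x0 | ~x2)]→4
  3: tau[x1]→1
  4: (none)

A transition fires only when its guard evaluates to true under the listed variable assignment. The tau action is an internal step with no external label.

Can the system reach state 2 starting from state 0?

Guard filter leaves 6 enabled edge(s).
depth 0: {0}
depth 1: {1}  now seen {0,1}
depth 2: {2}  now seen {0,1,2}
depth 3: {4}  now seen {0,1,2,4}
Reachable = {0,1,2,4}
trace reaching 2: a·tau

Answer: REACHABLE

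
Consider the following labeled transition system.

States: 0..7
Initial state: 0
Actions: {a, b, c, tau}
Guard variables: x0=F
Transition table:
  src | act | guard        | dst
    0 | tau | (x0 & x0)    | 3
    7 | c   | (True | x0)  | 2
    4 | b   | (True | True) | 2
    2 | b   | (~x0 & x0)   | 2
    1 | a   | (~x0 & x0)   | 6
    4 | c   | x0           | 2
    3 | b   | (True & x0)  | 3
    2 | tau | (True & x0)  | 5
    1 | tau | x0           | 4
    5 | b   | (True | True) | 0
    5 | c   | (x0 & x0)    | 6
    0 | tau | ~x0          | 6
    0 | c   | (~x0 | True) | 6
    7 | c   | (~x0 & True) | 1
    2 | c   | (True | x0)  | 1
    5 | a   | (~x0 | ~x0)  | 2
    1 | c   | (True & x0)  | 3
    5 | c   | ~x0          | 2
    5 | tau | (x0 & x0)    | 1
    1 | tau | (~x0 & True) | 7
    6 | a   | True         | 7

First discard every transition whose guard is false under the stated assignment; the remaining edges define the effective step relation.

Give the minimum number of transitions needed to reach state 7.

Breadth-first toward 7:
  Layer 0: {0}
  Layer 1: {6}
  Layer 2: {7}
depth(7)=2, e.g. c·a

Answer: 2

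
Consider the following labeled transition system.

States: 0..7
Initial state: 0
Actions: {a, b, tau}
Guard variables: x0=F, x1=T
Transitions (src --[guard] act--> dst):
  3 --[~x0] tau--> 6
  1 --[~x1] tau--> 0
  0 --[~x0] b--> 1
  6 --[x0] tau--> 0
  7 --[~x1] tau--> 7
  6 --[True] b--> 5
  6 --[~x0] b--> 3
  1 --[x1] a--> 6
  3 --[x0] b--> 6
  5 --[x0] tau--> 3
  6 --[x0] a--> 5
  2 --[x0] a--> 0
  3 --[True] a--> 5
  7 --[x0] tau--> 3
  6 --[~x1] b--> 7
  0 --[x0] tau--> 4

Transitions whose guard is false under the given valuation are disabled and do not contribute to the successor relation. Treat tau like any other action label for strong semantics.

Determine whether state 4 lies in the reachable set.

Guard filter leaves 6 enabled edge(s).
depth 0: {0}
depth 1: {1}  now seen {0,1}
depth 2: {6}  now seen {0,1,6}
depth 3: {3,5}  now seen {0,1,3,5,6}
Reach set: {0,1,3,5,6}

Answer: UNREACHABLE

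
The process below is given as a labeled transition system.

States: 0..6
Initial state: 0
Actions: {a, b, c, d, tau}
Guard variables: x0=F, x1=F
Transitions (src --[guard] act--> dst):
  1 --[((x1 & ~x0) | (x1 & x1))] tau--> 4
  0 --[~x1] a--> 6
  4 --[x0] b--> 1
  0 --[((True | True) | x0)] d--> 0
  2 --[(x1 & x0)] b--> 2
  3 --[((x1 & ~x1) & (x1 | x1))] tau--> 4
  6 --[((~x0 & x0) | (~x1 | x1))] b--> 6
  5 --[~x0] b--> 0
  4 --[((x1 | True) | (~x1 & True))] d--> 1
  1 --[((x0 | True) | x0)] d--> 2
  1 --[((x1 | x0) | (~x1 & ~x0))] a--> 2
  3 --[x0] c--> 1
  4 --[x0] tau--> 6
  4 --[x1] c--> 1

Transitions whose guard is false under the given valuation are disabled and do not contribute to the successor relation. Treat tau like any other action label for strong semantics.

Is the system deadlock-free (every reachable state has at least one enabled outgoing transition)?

R = {0,6}
  0: a→6  d→0  [2 exit(s)]
  6: b→6  [1 exit(s)]

Answer: DEADLOCK-FREE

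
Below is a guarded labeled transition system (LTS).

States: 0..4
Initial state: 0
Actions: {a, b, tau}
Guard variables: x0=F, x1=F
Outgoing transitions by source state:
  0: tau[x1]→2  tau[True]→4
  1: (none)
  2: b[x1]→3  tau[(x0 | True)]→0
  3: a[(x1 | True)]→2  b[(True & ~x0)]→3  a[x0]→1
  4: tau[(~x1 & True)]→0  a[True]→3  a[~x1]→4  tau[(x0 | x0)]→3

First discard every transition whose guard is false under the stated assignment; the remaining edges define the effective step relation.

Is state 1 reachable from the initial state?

Guard filter leaves 7 enabled edge(s).
Layer 0: {0}
Layer 1: {4}  cumulative {0,4}
Layer 2: {3}  cumulative {0,3,4}
Layer 3: {2}  cumulative {0,2,3,4}
Reachable = {0,2,3,4}

Answer: UNREACHABLE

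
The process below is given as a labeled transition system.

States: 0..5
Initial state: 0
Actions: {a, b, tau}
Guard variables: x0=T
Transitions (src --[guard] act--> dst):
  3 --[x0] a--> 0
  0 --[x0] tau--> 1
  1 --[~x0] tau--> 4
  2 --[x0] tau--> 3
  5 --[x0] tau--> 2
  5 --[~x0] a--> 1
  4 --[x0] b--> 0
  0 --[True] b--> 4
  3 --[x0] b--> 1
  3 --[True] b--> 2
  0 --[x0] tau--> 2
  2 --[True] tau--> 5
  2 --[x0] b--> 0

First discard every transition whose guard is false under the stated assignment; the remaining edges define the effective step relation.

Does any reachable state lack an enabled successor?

R = {0,1,2,3,4,5}
  0: b→4  tau→1  tau→2  [3 exit(s)]
  1: ∅  [deadlock]
  2: b→0  tau→3  tau→5  [3 exit(s)]
  3: a→0  b→1  b→2  [3 exit(s)]
  4: b→0  [1 exit(s)]
  5: tau→2  [1 exit(s)]
witness 1: tau

Answer: DEADLOCK at state 1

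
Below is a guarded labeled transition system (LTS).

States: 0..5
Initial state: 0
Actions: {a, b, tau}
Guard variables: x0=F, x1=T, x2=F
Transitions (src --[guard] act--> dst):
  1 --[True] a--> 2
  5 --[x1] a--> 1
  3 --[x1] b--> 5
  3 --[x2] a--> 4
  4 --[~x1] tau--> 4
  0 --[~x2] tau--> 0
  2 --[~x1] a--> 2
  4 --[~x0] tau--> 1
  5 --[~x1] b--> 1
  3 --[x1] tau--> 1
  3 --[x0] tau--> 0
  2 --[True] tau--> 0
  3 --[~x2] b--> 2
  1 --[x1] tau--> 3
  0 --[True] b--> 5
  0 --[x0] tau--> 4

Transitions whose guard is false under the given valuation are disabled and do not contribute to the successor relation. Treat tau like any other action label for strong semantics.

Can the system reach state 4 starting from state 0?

10 transition(s) survive guard evaluation.
Layer 0: {0}
Layer 1: {5}  cumulative {0,5}
Layer 2: {1}  cumulative {0,1,5}
Layer 3: {2,3}  cumulative {0,1,2,3,5}
Reachable = {0,1,2,3,5}

Answer: UNREACHABLE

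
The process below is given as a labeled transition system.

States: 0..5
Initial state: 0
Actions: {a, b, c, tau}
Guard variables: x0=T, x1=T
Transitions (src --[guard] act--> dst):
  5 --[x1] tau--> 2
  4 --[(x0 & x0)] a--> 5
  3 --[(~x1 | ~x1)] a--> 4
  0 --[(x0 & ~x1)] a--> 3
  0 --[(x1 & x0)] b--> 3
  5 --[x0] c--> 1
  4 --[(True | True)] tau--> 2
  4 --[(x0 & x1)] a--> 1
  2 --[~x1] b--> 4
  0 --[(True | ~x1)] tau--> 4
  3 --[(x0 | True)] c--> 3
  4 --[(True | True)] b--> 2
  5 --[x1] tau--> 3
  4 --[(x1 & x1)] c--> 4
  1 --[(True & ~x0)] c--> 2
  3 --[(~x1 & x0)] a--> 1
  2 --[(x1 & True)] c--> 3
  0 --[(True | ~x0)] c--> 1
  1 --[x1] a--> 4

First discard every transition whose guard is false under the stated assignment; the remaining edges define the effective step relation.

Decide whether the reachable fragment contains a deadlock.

Answer: DEADLOCK-FREE

Working:
R = {0,1,2,3,4,5}
  0: b→3  c→1  tau→4  [3 out]
  1: a→4  [1 out]
  2: c→3  [1 out]
  3: c→3  [1 out]
  4: a→1  a→5  b→2  c→4  tau→2  [5 out]
  5: c→1  tau→2  tau→3  [3 out]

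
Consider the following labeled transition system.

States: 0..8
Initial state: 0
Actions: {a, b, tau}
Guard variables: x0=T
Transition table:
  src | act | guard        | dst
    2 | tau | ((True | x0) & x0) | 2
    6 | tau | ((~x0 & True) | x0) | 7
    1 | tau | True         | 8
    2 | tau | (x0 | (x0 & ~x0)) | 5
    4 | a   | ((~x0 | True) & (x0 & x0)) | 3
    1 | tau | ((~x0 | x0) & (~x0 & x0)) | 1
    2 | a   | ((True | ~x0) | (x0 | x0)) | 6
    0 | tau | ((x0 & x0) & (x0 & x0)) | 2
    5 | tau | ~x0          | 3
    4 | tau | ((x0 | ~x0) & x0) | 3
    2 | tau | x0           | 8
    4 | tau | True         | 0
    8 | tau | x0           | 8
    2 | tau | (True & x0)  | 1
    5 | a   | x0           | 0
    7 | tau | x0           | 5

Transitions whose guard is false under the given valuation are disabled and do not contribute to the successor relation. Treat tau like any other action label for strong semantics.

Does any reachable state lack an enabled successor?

R = {0,1,2,5,6,7,8}
  0: tau→2  [1 out]
  1: tau→8  [1 out]
  2: a→6  tau→1  tau→2  tau→5  tau→8  [5 out]
  5: a→0  [1 out]
  6: tau→7  [1 out]
  7: tau→5  [1 out]
  8: tau→8  [1 out]

Answer: DEADLOCK-FREE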